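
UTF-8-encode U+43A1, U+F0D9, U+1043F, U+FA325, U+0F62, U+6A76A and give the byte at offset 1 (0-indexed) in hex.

U+43A1 → 3-byte form E4 8E A1 at offsets 0–2.
Offset 1 falls in char 1's range; it's byte 2 of E4 8E A1 = 0x8E.

0x8E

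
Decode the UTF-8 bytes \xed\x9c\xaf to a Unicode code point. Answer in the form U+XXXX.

Leading byte 0xED = 11101101 matches 1110xxxx → 3-byte sequence.
Byte 1: 0xED = 11101101, payload 1101 (4 bits).
Byte 2: 0x9C = 10011100 (10xxxxxx ✓), payload 011100.
Byte 3: 0xAF = 10101111 (10xxxxxx ✓), payload 101111.
Concatenate: 1101011100101111 = 0xD72F (16 bits → U+D72F).

U+D72F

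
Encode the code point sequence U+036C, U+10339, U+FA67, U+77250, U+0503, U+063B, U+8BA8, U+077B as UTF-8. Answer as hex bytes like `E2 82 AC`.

U+036C: 2-byte form → CD AC.
U+10339: 4-byte form → F0 90 8C B9.
U+FA67: 3-byte form → EF A9 A7.
U+77250: 4-byte form → F1 B7 89 90.
U+0503: 2-byte form → D4 83.
U+063B: 2-byte form → D8 BB.
U+8BA8: 3-byte form → E8 AE A8.
U+077B: 2-byte form → DD BB.
Concatenated (22 bytes): CD AC F0 90 8C B9 EF A9 A7 F1 B7 89 90 D4 83 D8 BB E8 AE A8 DD BB.

CD AC F0 90 8C B9 EF A9 A7 F1 B7 89 90 D4 83 D8 BB E8 AE A8 DD BB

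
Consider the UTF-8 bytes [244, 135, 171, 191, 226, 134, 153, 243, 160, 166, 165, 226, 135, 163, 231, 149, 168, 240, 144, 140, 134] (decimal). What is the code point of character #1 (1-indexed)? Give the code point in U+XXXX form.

U+107AFF

Offset 0: leading byte 0xF4 = 11110100 → 4-byte char #1 = F4 87 AB BF.
Leading byte 0xF4 = 11110100 matches 11110xxx → 4-byte sequence.
Byte 1: 0xF4 = 11110100, payload 100 (3 bits).
Byte 2: 0x87 = 10000111 (10xxxxxx ✓), payload 000111.
Byte 3: 0xAB = 10101011 (10xxxxxx ✓), payload 101011.
Byte 4: 0xBF = 10111111 (10xxxxxx ✓), payload 111111.
Concatenate: 100000111101011111111 = 0x107AFF (21 bits → U+107AFF).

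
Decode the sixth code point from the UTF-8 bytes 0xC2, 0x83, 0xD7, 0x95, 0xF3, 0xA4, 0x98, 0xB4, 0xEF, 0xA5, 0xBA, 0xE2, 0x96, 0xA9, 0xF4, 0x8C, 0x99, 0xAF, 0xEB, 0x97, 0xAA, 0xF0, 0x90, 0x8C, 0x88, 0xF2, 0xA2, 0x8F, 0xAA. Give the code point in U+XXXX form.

Offset 0: leading byte 0xC2 = 11000010 → 2-byte char #1 = C2 83.
Offset 2: leading byte 0xD7 = 11010111 → 2-byte char #2 = D7 95.
Offset 4: leading byte 0xF3 = 11110011 → 4-byte char #3 = F3 A4 98 B4.
Offset 8: leading byte 0xEF = 11101111 → 3-byte char #4 = EF A5 BA.
Offset 11: leading byte 0xE2 = 11100010 → 3-byte char #5 = E2 96 A9.
Offset 14: leading byte 0xF4 = 11110100 → 4-byte char #6 = F4 8C 99 AF.
Leading byte 0xF4 = 11110100 matches 11110xxx → 4-byte sequence.
Byte 1: 0xF4 = 11110100, payload 100 (3 bits).
Byte 2: 0x8C = 10001100 (10xxxxxx ✓), payload 001100.
Byte 3: 0x99 = 10011001 (10xxxxxx ✓), payload 011001.
Byte 4: 0xAF = 10101111 (10xxxxxx ✓), payload 101111.
Concatenate: 100001100011001101111 = 0x10C66F (21 bits → U+10C66F).

U+10C66F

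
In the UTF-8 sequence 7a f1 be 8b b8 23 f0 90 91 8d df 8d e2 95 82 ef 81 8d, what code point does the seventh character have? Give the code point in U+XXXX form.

Offset 0: leading byte 0x7A = 01111010 → 1-byte char #1 = 7A.
Offset 1: leading byte 0xF1 = 11110001 → 4-byte char #2 = F1 BE 8B B8.
Offset 5: leading byte 0x23 = 00100011 → 1-byte char #3 = 23.
Offset 6: leading byte 0xF0 = 11110000 → 4-byte char #4 = F0 90 91 8D.
Offset 10: leading byte 0xDF = 11011111 → 2-byte char #5 = DF 8D.
Offset 12: leading byte 0xE2 = 11100010 → 3-byte char #6 = E2 95 82.
Offset 15: leading byte 0xEF = 11101111 → 3-byte char #7 = EF 81 8D.
Leading byte 0xEF = 11101111 matches 1110xxxx → 3-byte sequence.
Byte 1: 0xEF = 11101111, payload 1111 (4 bits).
Byte 2: 0x81 = 10000001 (10xxxxxx ✓), payload 000001.
Byte 3: 0x8D = 10001101 (10xxxxxx ✓), payload 001101.
Concatenate: 1111000001001101 = 0xF04D (16 bits → U+F04D).

U+F04D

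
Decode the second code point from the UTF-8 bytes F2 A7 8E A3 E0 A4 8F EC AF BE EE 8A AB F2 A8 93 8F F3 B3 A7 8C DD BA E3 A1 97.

Offset 0: leading byte 0xF2 = 11110010 → 4-byte char #1 = F2 A7 8E A3.
Offset 4: leading byte 0xE0 = 11100000 → 3-byte char #2 = E0 A4 8F.
Leading byte 0xE0 = 11100000 matches 1110xxxx → 3-byte sequence.
Byte 1: 0xE0 = 11100000, payload 0000 (4 bits).
Byte 2: 0xA4 = 10100100 (10xxxxxx ✓), payload 100100.
Byte 3: 0x8F = 10001111 (10xxxxxx ✓), payload 001111.
Concatenate: 0000100100001111 = 0x90F (16 bits → U+090F).

U+090F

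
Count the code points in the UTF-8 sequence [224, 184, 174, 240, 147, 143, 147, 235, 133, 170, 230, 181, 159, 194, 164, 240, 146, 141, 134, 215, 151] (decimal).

7

Byte at offset 0: 0xE0 = 11100000 → 3-byte char (#1). Advance 3.
Byte at offset 3: 0xF0 = 11110000 → 4-byte char (#2). Advance 4.
Byte at offset 7: 0xEB = 11101011 → 3-byte char (#3). Advance 3.
Byte at offset 10: 0xE6 = 11100110 → 3-byte char (#4). Advance 3.
Byte at offset 13: 0xC2 = 11000010 → 2-byte char (#5). Advance 2.
Byte at offset 15: 0xF0 = 11110000 → 4-byte char (#6). Advance 4.
Byte at offset 19: 0xD7 = 11010111 → 2-byte char (#7). Advance 2.
Reached end at offset 21 after 7 code points.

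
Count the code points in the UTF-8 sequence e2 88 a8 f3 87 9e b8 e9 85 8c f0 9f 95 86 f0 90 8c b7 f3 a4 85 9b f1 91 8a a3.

7

Byte at offset 0: 0xE2 = 11100010 → 3-byte char (#1). Advance 3.
Byte at offset 3: 0xF3 = 11110011 → 4-byte char (#2). Advance 4.
Byte at offset 7: 0xE9 = 11101001 → 3-byte char (#3). Advance 3.
Byte at offset 10: 0xF0 = 11110000 → 4-byte char (#4). Advance 4.
Byte at offset 14: 0xF0 = 11110000 → 4-byte char (#5). Advance 4.
Byte at offset 18: 0xF3 = 11110011 → 4-byte char (#6). Advance 4.
Byte at offset 22: 0xF1 = 11110001 → 4-byte char (#7). Advance 4.
Reached end at offset 26 after 7 code points.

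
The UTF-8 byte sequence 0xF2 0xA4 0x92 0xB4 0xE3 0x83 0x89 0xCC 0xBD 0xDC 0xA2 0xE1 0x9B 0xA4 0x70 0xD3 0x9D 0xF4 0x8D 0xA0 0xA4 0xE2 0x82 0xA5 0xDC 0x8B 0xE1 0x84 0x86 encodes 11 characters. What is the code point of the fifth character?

Offset 0: leading byte 0xF2 = 11110010 → 4-byte char #1 = F2 A4 92 B4.
Offset 4: leading byte 0xE3 = 11100011 → 3-byte char #2 = E3 83 89.
Offset 7: leading byte 0xCC = 11001100 → 2-byte char #3 = CC BD.
Offset 9: leading byte 0xDC = 11011100 → 2-byte char #4 = DC A2.
Offset 11: leading byte 0xE1 = 11100001 → 3-byte char #5 = E1 9B A4.
Leading byte 0xE1 = 11100001 matches 1110xxxx → 3-byte sequence.
Byte 1: 0xE1 = 11100001, payload 0001 (4 bits).
Byte 2: 0x9B = 10011011 (10xxxxxx ✓), payload 011011.
Byte 3: 0xA4 = 10100100 (10xxxxxx ✓), payload 100100.
Concatenate: 0001011011100100 = 0x16E4 (16 bits → U+16E4).

U+16E4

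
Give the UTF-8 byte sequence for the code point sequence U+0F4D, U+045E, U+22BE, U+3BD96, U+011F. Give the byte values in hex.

U+0F4D: 3-byte form → E0 BD 8D.
U+045E: 2-byte form → D1 9E.
U+22BE: 3-byte form → E2 8A BE.
U+3BD96: 4-byte form → F0 BB B6 96.
U+011F: 2-byte form → C4 9F.
Concatenated (14 bytes): E0 BD 8D D1 9E E2 8A BE F0 BB B6 96 C4 9F.

E0 BD 8D D1 9E E2 8A BE F0 BB B6 96 C4 9F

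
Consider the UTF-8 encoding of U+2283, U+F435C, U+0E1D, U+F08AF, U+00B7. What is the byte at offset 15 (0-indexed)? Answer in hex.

0xB7

U+2283 → 3-byte form E2 8A 83 at offsets 0–2.
U+F435C → 4-byte form F3 B4 8D 9C at offsets 3–6.
U+0E1D → 3-byte form E0 B8 9D at offsets 7–9.
U+F08AF → 4-byte form F3 B0 A2 AF at offsets 10–13.
U+00B7 → 2-byte form C2 B7 at offsets 14–15.
Offset 15 falls in char 5's range; it's byte 2 of C2 B7 = 0xB7.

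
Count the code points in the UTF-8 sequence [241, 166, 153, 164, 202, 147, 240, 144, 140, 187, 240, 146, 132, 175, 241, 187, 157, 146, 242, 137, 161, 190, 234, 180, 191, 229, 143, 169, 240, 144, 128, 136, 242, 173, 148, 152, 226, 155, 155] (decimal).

Byte at offset 0: 0xF1 = 11110001 → 4-byte char (#1). Advance 4.
Byte at offset 4: 0xCA = 11001010 → 2-byte char (#2). Advance 2.
Byte at offset 6: 0xF0 = 11110000 → 4-byte char (#3). Advance 4.
Byte at offset 10: 0xF0 = 11110000 → 4-byte char (#4). Advance 4.
Byte at offset 14: 0xF1 = 11110001 → 4-byte char (#5). Advance 4.
Byte at offset 18: 0xF2 = 11110010 → 4-byte char (#6). Advance 4.
Byte at offset 22: 0xEA = 11101010 → 3-byte char (#7). Advance 3.
Byte at offset 25: 0xE5 = 11100101 → 3-byte char (#8). Advance 3.
Byte at offset 28: 0xF0 = 11110000 → 4-byte char (#9). Advance 4.
Byte at offset 32: 0xF2 = 11110010 → 4-byte char (#10). Advance 4.
Byte at offset 36: 0xE2 = 11100010 → 3-byte char (#11). Advance 3.
Reached end at offset 39 after 11 code points.

11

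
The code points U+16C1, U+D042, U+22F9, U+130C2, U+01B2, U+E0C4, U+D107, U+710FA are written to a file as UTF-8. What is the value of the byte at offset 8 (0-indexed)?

U+16C1 → 3-byte form E1 9B 81 at offsets 0–2.
U+D042 → 3-byte form ED 81 82 at offsets 3–5.
U+22F9 → 3-byte form E2 8B B9 at offsets 6–8.
Offset 8 falls in char 3's range; it's byte 3 of E2 8B B9 = 0xB9.

0xB9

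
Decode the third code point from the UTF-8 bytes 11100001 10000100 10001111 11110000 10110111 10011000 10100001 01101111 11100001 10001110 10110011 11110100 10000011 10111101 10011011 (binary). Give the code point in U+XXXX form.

Offset 0: leading byte 0xE1 = 11100001 → 3-byte char #1 = E1 84 8F.
Offset 3: leading byte 0xF0 = 11110000 → 4-byte char #2 = F0 B7 98 A1.
Offset 7: leading byte 0x6F = 01101111 → 1-byte char #3 = 6F.
Leading byte 0x6F = 01101111 matches 0xxxxxxx → 1-byte sequence.
Byte 1: 0x6F = 01101111, payload 1101111 (7 bits).
Concatenate: 1101111 = 0x6F (7 bits → U+006F).

U+006F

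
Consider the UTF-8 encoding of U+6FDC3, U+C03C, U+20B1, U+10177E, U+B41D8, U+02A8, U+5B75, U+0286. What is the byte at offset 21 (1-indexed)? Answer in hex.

1-indexed offset 21 is 0-indexed offset 20.
U+6FDC3 → 4-byte form F1 AF B7 83 at offsets 0–3.
U+C03C → 3-byte form EC 80 BC at offsets 4–6.
U+20B1 → 3-byte form E2 82 B1 at offsets 7–9.
U+10177E → 4-byte form F4 81 9D BE at offsets 10–13.
U+B41D8 → 4-byte form F2 B4 87 98 at offsets 14–17.
U+02A8 → 2-byte form CA A8 at offsets 18–19.
U+5B75 → 3-byte form E5 AD B5 at offsets 20–22.
Offset 20 falls in char 7's range; it's byte 1 of E5 AD B5 = 0xE5.

0xE5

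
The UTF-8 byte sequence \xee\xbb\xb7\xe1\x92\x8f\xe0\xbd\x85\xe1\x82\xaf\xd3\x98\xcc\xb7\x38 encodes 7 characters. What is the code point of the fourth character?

U+10AF

Offset 0: leading byte 0xEE = 11101110 → 3-byte char #1 = EE BB B7.
Offset 3: leading byte 0xE1 = 11100001 → 3-byte char #2 = E1 92 8F.
Offset 6: leading byte 0xE0 = 11100000 → 3-byte char #3 = E0 BD 85.
Offset 9: leading byte 0xE1 = 11100001 → 3-byte char #4 = E1 82 AF.
Leading byte 0xE1 = 11100001 matches 1110xxxx → 3-byte sequence.
Byte 1: 0xE1 = 11100001, payload 0001 (4 bits).
Byte 2: 0x82 = 10000010 (10xxxxxx ✓), payload 000010.
Byte 3: 0xAF = 10101111 (10xxxxxx ✓), payload 101111.
Concatenate: 0001000010101111 = 0x10AF (16 bits → U+10AF).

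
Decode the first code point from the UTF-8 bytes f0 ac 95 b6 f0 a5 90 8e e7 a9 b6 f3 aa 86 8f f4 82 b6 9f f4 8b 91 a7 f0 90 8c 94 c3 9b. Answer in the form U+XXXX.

U+2C576

Offset 0: leading byte 0xF0 = 11110000 → 4-byte char #1 = F0 AC 95 B6.
Leading byte 0xF0 = 11110000 matches 11110xxx → 4-byte sequence.
Byte 1: 0xF0 = 11110000, payload 000 (3 bits).
Byte 2: 0xAC = 10101100 (10xxxxxx ✓), payload 101100.
Byte 3: 0x95 = 10010101 (10xxxxxx ✓), payload 010101.
Byte 4: 0xB6 = 10110110 (10xxxxxx ✓), payload 110110.
Concatenate: 000101100010101110110 = 0x2C576 (21 bits → U+2C576).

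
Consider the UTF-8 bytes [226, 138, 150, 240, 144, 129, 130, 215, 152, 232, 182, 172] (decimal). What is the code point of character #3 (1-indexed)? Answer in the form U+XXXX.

Offset 0: leading byte 0xE2 = 11100010 → 3-byte char #1 = E2 8A 96.
Offset 3: leading byte 0xF0 = 11110000 → 4-byte char #2 = F0 90 81 82.
Offset 7: leading byte 0xD7 = 11010111 → 2-byte char #3 = D7 98.
Leading byte 0xD7 = 11010111 matches 110xxxxx → 2-byte sequence.
Byte 1: 0xD7 = 11010111, payload 10111 (5 bits).
Byte 2: 0x98 = 10011000 (10xxxxxx ✓), payload 011000.
Concatenate: 10111011000 = 0x5D8 (11 bits → U+05D8).

U+05D8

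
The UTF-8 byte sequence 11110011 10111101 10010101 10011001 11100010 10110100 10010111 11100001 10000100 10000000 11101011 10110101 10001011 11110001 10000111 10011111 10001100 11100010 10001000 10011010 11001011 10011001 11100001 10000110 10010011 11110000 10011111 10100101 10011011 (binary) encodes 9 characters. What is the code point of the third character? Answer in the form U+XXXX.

U+1100

Offset 0: leading byte 0xF3 = 11110011 → 4-byte char #1 = F3 BD 95 99.
Offset 4: leading byte 0xE2 = 11100010 → 3-byte char #2 = E2 B4 97.
Offset 7: leading byte 0xE1 = 11100001 → 3-byte char #3 = E1 84 80.
Leading byte 0xE1 = 11100001 matches 1110xxxx → 3-byte sequence.
Byte 1: 0xE1 = 11100001, payload 0001 (4 bits).
Byte 2: 0x84 = 10000100 (10xxxxxx ✓), payload 000100.
Byte 3: 0x80 = 10000000 (10xxxxxx ✓), payload 000000.
Concatenate: 0001000100000000 = 0x1100 (16 bits → U+1100).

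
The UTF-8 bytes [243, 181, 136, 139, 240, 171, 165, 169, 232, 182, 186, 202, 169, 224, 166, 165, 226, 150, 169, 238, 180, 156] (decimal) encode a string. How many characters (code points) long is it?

7

Byte at offset 0: 0xF3 = 11110011 → 4-byte char (#1). Advance 4.
Byte at offset 4: 0xF0 = 11110000 → 4-byte char (#2). Advance 4.
Byte at offset 8: 0xE8 = 11101000 → 3-byte char (#3). Advance 3.
Byte at offset 11: 0xCA = 11001010 → 2-byte char (#4). Advance 2.
Byte at offset 13: 0xE0 = 11100000 → 3-byte char (#5). Advance 3.
Byte at offset 16: 0xE2 = 11100010 → 3-byte char (#6). Advance 3.
Byte at offset 19: 0xEE = 11101110 → 3-byte char (#7). Advance 3.
Reached end at offset 22 after 7 code points.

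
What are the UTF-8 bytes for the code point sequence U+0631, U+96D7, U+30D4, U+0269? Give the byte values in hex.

D8 B1 E9 9B 97 E3 83 94 C9 A9

U+0631: 2-byte form → D8 B1.
U+96D7: 3-byte form → E9 9B 97.
U+30D4: 3-byte form → E3 83 94.
U+0269: 2-byte form → C9 A9.
Concatenated (10 bytes): D8 B1 E9 9B 97 E3 83 94 C9 A9.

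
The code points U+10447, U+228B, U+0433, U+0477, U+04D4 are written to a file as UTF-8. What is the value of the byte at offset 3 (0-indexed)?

0x87

U+10447 → 4-byte form F0 90 91 87 at offsets 0–3.
Offset 3 falls in char 1's range; it's byte 4 of F0 90 91 87 = 0x87.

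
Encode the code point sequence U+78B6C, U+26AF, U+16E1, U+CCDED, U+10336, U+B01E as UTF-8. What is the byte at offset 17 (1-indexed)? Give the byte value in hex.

0x8C

1-indexed offset 17 is 0-indexed offset 16.
U+78B6C → 4-byte form F1 B8 AD AC at offsets 0–3.
U+26AF → 3-byte form E2 9A AF at offsets 4–6.
U+16E1 → 3-byte form E1 9B A1 at offsets 7–9.
U+CCDED → 4-byte form F3 8C B7 AD at offsets 10–13.
U+10336 → 4-byte form F0 90 8C B6 at offsets 14–17.
Offset 16 falls in char 5's range; it's byte 3 of F0 90 8C B6 = 0x8C.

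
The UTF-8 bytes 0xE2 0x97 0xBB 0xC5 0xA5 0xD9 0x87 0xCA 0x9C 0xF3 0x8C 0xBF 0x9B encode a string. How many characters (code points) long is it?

5

Byte at offset 0: 0xE2 = 11100010 → 3-byte char (#1). Advance 3.
Byte at offset 3: 0xC5 = 11000101 → 2-byte char (#2). Advance 2.
Byte at offset 5: 0xD9 = 11011001 → 2-byte char (#3). Advance 2.
Byte at offset 7: 0xCA = 11001010 → 2-byte char (#4). Advance 2.
Byte at offset 9: 0xF3 = 11110011 → 4-byte char (#5). Advance 4.
Reached end at offset 13 after 5 code points.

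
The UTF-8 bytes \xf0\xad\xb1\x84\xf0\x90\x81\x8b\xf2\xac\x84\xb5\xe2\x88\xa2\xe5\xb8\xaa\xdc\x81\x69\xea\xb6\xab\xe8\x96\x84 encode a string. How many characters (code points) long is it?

Byte at offset 0: 0xF0 = 11110000 → 4-byte char (#1). Advance 4.
Byte at offset 4: 0xF0 = 11110000 → 4-byte char (#2). Advance 4.
Byte at offset 8: 0xF2 = 11110010 → 4-byte char (#3). Advance 4.
Byte at offset 12: 0xE2 = 11100010 → 3-byte char (#4). Advance 3.
Byte at offset 15: 0xE5 = 11100101 → 3-byte char (#5). Advance 3.
Byte at offset 18: 0xDC = 11011100 → 2-byte char (#6). Advance 2.
Byte at offset 20: 0x69 = 01101001 → 1-byte char (#7). Advance 1.
Byte at offset 21: 0xEA = 11101010 → 3-byte char (#8). Advance 3.
Byte at offset 24: 0xE8 = 11101000 → 3-byte char (#9). Advance 3.
Reached end at offset 27 after 9 code points.

9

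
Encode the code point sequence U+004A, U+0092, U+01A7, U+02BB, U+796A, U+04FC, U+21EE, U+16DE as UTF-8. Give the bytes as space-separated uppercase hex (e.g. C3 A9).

U+004A: 1-byte form → 4A.
U+0092: 2-byte form → C2 92.
U+01A7: 2-byte form → C6 A7.
U+02BB: 2-byte form → CA BB.
U+796A: 3-byte form → E7 A5 AA.
U+04FC: 2-byte form → D3 BC.
U+21EE: 3-byte form → E2 87 AE.
U+16DE: 3-byte form → E1 9B 9E.
Concatenated (18 bytes): 4A C2 92 C6 A7 CA BB E7 A5 AA D3 BC E2 87 AE E1 9B 9E.

4A C2 92 C6 A7 CA BB E7 A5 AA D3 BC E2 87 AE E1 9B 9E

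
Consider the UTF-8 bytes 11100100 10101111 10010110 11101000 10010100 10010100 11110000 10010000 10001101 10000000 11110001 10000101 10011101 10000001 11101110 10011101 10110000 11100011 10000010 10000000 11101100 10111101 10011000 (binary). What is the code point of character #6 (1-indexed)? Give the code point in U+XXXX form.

Offset 0: leading byte 0xE4 = 11100100 → 3-byte char #1 = E4 AF 96.
Offset 3: leading byte 0xE8 = 11101000 → 3-byte char #2 = E8 94 94.
Offset 6: leading byte 0xF0 = 11110000 → 4-byte char #3 = F0 90 8D 80.
Offset 10: leading byte 0xF1 = 11110001 → 4-byte char #4 = F1 85 9D 81.
Offset 14: leading byte 0xEE = 11101110 → 3-byte char #5 = EE 9D B0.
Offset 17: leading byte 0xE3 = 11100011 → 3-byte char #6 = E3 82 80.
Leading byte 0xE3 = 11100011 matches 1110xxxx → 3-byte sequence.
Byte 1: 0xE3 = 11100011, payload 0011 (4 bits).
Byte 2: 0x82 = 10000010 (10xxxxxx ✓), payload 000010.
Byte 3: 0x80 = 10000000 (10xxxxxx ✓), payload 000000.
Concatenate: 0011000010000000 = 0x3080 (16 bits → U+3080).

U+3080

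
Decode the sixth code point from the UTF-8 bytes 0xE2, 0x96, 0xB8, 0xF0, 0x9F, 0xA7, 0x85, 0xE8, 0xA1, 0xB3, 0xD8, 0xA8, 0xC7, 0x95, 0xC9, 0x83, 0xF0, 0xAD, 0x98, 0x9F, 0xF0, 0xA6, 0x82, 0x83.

U+0243

Offset 0: leading byte 0xE2 = 11100010 → 3-byte char #1 = E2 96 B8.
Offset 3: leading byte 0xF0 = 11110000 → 4-byte char #2 = F0 9F A7 85.
Offset 7: leading byte 0xE8 = 11101000 → 3-byte char #3 = E8 A1 B3.
Offset 10: leading byte 0xD8 = 11011000 → 2-byte char #4 = D8 A8.
Offset 12: leading byte 0xC7 = 11000111 → 2-byte char #5 = C7 95.
Offset 14: leading byte 0xC9 = 11001001 → 2-byte char #6 = C9 83.
Leading byte 0xC9 = 11001001 matches 110xxxxx → 2-byte sequence.
Byte 1: 0xC9 = 11001001, payload 01001 (5 bits).
Byte 2: 0x83 = 10000011 (10xxxxxx ✓), payload 000011.
Concatenate: 01001000011 = 0x243 (11 bits → U+0243).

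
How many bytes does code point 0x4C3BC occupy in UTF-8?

U+4C3BC = 0x4C3BC. UTF-8 uses 1 byte below 0x80, 2 below 0x800, 3 below 0x10000, 4 up to 0x10FFFF. 0x4C3BC is in U+10000–U+10FFFF → 4 bytes.

4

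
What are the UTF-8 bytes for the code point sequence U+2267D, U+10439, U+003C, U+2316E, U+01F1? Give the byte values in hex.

F0 A2 99 BD F0 90 90 B9 3C F0 A3 85 AE C7 B1

U+2267D: 4-byte form → F0 A2 99 BD.
U+10439: 4-byte form → F0 90 90 B9.
U+003C: 1-byte form → 3C.
U+2316E: 4-byte form → F0 A3 85 AE.
U+01F1: 2-byte form → C7 B1.
Concatenated (15 bytes): F0 A2 99 BD F0 90 90 B9 3C F0 A3 85 AE C7 B1.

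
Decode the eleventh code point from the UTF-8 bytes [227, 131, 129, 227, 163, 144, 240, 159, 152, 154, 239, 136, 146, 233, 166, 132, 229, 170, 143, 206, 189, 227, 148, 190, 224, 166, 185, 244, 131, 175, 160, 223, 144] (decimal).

U+07D0

Offset 0: leading byte 0xE3 = 11100011 → 3-byte char #1 = E3 83 81.
Offset 3: leading byte 0xE3 = 11100011 → 3-byte char #2 = E3 A3 90.
Offset 6: leading byte 0xF0 = 11110000 → 4-byte char #3 = F0 9F 98 9A.
Offset 10: leading byte 0xEF = 11101111 → 3-byte char #4 = EF 88 92.
Offset 13: leading byte 0xE9 = 11101001 → 3-byte char #5 = E9 A6 84.
Offset 16: leading byte 0xE5 = 11100101 → 3-byte char #6 = E5 AA 8F.
Offset 19: leading byte 0xCE = 11001110 → 2-byte char #7 = CE BD.
Offset 21: leading byte 0xE3 = 11100011 → 3-byte char #8 = E3 94 BE.
Offset 24: leading byte 0xE0 = 11100000 → 3-byte char #9 = E0 A6 B9.
Offset 27: leading byte 0xF4 = 11110100 → 4-byte char #10 = F4 83 AF A0.
Offset 31: leading byte 0xDF = 11011111 → 2-byte char #11 = DF 90.
Leading byte 0xDF = 11011111 matches 110xxxxx → 2-byte sequence.
Byte 1: 0xDF = 11011111, payload 11111 (5 bits).
Byte 2: 0x90 = 10010000 (10xxxxxx ✓), payload 010000.
Concatenate: 11111010000 = 0x7D0 (11 bits → U+07D0).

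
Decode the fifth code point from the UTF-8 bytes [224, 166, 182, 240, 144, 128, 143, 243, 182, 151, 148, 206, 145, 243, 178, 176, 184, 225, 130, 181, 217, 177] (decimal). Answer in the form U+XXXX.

Offset 0: leading byte 0xE0 = 11100000 → 3-byte char #1 = E0 A6 B6.
Offset 3: leading byte 0xF0 = 11110000 → 4-byte char #2 = F0 90 80 8F.
Offset 7: leading byte 0xF3 = 11110011 → 4-byte char #3 = F3 B6 97 94.
Offset 11: leading byte 0xCE = 11001110 → 2-byte char #4 = CE 91.
Offset 13: leading byte 0xF3 = 11110011 → 4-byte char #5 = F3 B2 B0 B8.
Leading byte 0xF3 = 11110011 matches 11110xxx → 4-byte sequence.
Byte 1: 0xF3 = 11110011, payload 011 (3 bits).
Byte 2: 0xB2 = 10110010 (10xxxxxx ✓), payload 110010.
Byte 3: 0xB0 = 10110000 (10xxxxxx ✓), payload 110000.
Byte 4: 0xB8 = 10111000 (10xxxxxx ✓), payload 111000.
Concatenate: 011110010110000111000 = 0xF2C38 (21 bits → U+F2C38).

U+F2C38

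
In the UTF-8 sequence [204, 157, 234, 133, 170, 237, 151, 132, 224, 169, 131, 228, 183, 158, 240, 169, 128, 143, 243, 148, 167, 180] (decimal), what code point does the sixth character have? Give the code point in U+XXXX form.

U+2900F

Offset 0: leading byte 0xCC = 11001100 → 2-byte char #1 = CC 9D.
Offset 2: leading byte 0xEA = 11101010 → 3-byte char #2 = EA 85 AA.
Offset 5: leading byte 0xED = 11101101 → 3-byte char #3 = ED 97 84.
Offset 8: leading byte 0xE0 = 11100000 → 3-byte char #4 = E0 A9 83.
Offset 11: leading byte 0xE4 = 11100100 → 3-byte char #5 = E4 B7 9E.
Offset 14: leading byte 0xF0 = 11110000 → 4-byte char #6 = F0 A9 80 8F.
Leading byte 0xF0 = 11110000 matches 11110xxx → 4-byte sequence.
Byte 1: 0xF0 = 11110000, payload 000 (3 bits).
Byte 2: 0xA9 = 10101001 (10xxxxxx ✓), payload 101001.
Byte 3: 0x80 = 10000000 (10xxxxxx ✓), payload 000000.
Byte 4: 0x8F = 10001111 (10xxxxxx ✓), payload 001111.
Concatenate: 000101001000000001111 = 0x2900F (21 bits → U+2900F).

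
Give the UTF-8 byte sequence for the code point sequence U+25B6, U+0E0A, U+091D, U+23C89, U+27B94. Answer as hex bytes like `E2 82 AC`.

U+25B6: 3-byte form → E2 96 B6.
U+0E0A: 3-byte form → E0 B8 8A.
U+091D: 3-byte form → E0 A4 9D.
U+23C89: 4-byte form → F0 A3 B2 89.
U+27B94: 4-byte form → F0 A7 AE 94.
Concatenated (17 bytes): E2 96 B6 E0 B8 8A E0 A4 9D F0 A3 B2 89 F0 A7 AE 94.

E2 96 B6 E0 B8 8A E0 A4 9D F0 A3 B2 89 F0 A7 AE 94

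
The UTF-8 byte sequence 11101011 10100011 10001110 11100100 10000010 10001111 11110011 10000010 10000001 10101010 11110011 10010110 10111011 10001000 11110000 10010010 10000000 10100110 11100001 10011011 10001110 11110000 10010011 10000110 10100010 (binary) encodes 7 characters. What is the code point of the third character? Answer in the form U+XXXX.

Offset 0: leading byte 0xEB = 11101011 → 3-byte char #1 = EB A3 8E.
Offset 3: leading byte 0xE4 = 11100100 → 3-byte char #2 = E4 82 8F.
Offset 6: leading byte 0xF3 = 11110011 → 4-byte char #3 = F3 82 81 AA.
Leading byte 0xF3 = 11110011 matches 11110xxx → 4-byte sequence.
Byte 1: 0xF3 = 11110011, payload 011 (3 bits).
Byte 2: 0x82 = 10000010 (10xxxxxx ✓), payload 000010.
Byte 3: 0x81 = 10000001 (10xxxxxx ✓), payload 000001.
Byte 4: 0xAA = 10101010 (10xxxxxx ✓), payload 101010.
Concatenate: 011000010000001101010 = 0xC206A (21 bits → U+C206A).

U+C206A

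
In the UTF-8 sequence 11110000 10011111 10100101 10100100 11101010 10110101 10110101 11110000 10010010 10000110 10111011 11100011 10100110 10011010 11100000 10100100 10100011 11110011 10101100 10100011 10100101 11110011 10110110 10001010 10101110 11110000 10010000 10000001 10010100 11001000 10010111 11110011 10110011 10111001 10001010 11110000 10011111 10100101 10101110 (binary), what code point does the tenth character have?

U+F3E4A

Offset 0: leading byte 0xF0 = 11110000 → 4-byte char #1 = F0 9F A5 A4.
Offset 4: leading byte 0xEA = 11101010 → 3-byte char #2 = EA B5 B5.
Offset 7: leading byte 0xF0 = 11110000 → 4-byte char #3 = F0 92 86 BB.
Offset 11: leading byte 0xE3 = 11100011 → 3-byte char #4 = E3 A6 9A.
Offset 14: leading byte 0xE0 = 11100000 → 3-byte char #5 = E0 A4 A3.
Offset 17: leading byte 0xF3 = 11110011 → 4-byte char #6 = F3 AC A3 A5.
Offset 21: leading byte 0xF3 = 11110011 → 4-byte char #7 = F3 B6 8A AE.
Offset 25: leading byte 0xF0 = 11110000 → 4-byte char #8 = F0 90 81 94.
Offset 29: leading byte 0xC8 = 11001000 → 2-byte char #9 = C8 97.
Offset 31: leading byte 0xF3 = 11110011 → 4-byte char #10 = F3 B3 B9 8A.
Leading byte 0xF3 = 11110011 matches 11110xxx → 4-byte sequence.
Byte 1: 0xF3 = 11110011, payload 011 (3 bits).
Byte 2: 0xB3 = 10110011 (10xxxxxx ✓), payload 110011.
Byte 3: 0xB9 = 10111001 (10xxxxxx ✓), payload 111001.
Byte 4: 0x8A = 10001010 (10xxxxxx ✓), payload 001010.
Concatenate: 011110011111001001010 = 0xF3E4A (21 bits → U+F3E4A).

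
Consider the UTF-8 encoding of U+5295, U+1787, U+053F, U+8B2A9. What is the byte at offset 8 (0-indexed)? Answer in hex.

U+5295 → 3-byte form E5 8A 95 at offsets 0–2.
U+1787 → 3-byte form E1 9E 87 at offsets 3–5.
U+053F → 2-byte form D4 BF at offsets 6–7.
U+8B2A9 → 4-byte form F2 8B 8A A9 at offsets 8–11.
Offset 8 falls in char 4's range; it's byte 1 of F2 8B 8A A9 = 0xF2.

0xF2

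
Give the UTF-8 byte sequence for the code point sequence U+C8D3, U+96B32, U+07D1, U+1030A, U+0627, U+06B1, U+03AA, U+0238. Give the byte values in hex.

EC A3 93 F2 96 AC B2 DF 91 F0 90 8C 8A D8 A7 DA B1 CE AA C8 B8

U+C8D3: 3-byte form → EC A3 93.
U+96B32: 4-byte form → F2 96 AC B2.
U+07D1: 2-byte form → DF 91.
U+1030A: 4-byte form → F0 90 8C 8A.
U+0627: 2-byte form → D8 A7.
U+06B1: 2-byte form → DA B1.
U+03AA: 2-byte form → CE AA.
U+0238: 2-byte form → C8 B8.
Concatenated (21 bytes): EC A3 93 F2 96 AC B2 DF 91 F0 90 8C 8A D8 A7 DA B1 CE AA C8 B8.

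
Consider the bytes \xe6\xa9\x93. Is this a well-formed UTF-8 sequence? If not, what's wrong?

Leading byte 0xE6 = 11100110 → 3-byte form.
Continuation bytes 0xA9=10101001, 0x93=10010011 all match 10xxxxxx.
Decoded value 0x6A53 is ≥ 0x800 (shortest form) and not a surrogate.

valid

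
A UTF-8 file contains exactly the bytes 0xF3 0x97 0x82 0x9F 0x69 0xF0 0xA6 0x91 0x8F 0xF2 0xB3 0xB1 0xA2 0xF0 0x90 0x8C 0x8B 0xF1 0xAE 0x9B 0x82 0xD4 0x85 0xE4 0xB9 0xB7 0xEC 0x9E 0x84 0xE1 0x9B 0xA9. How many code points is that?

Byte at offset 0: 0xF3 = 11110011 → 4-byte char (#1). Advance 4.
Byte at offset 4: 0x69 = 01101001 → 1-byte char (#2). Advance 1.
Byte at offset 5: 0xF0 = 11110000 → 4-byte char (#3). Advance 4.
Byte at offset 9: 0xF2 = 11110010 → 4-byte char (#4). Advance 4.
Byte at offset 13: 0xF0 = 11110000 → 4-byte char (#5). Advance 4.
Byte at offset 17: 0xF1 = 11110001 → 4-byte char (#6). Advance 4.
Byte at offset 21: 0xD4 = 11010100 → 2-byte char (#7). Advance 2.
Byte at offset 23: 0xE4 = 11100100 → 3-byte char (#8). Advance 3.
Byte at offset 26: 0xEC = 11101100 → 3-byte char (#9). Advance 3.
Byte at offset 29: 0xE1 = 11100001 → 3-byte char (#10). Advance 3.
Reached end at offset 32 after 10 code points.

10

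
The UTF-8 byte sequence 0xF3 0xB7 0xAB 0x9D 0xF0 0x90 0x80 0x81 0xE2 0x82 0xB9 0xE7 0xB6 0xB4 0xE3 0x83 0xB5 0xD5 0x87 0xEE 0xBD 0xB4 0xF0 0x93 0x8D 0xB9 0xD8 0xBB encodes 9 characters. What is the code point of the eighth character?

Offset 0: leading byte 0xF3 = 11110011 → 4-byte char #1 = F3 B7 AB 9D.
Offset 4: leading byte 0xF0 = 11110000 → 4-byte char #2 = F0 90 80 81.
Offset 8: leading byte 0xE2 = 11100010 → 3-byte char #3 = E2 82 B9.
Offset 11: leading byte 0xE7 = 11100111 → 3-byte char #4 = E7 B6 B4.
Offset 14: leading byte 0xE3 = 11100011 → 3-byte char #5 = E3 83 B5.
Offset 17: leading byte 0xD5 = 11010101 → 2-byte char #6 = D5 87.
Offset 19: leading byte 0xEE = 11101110 → 3-byte char #7 = EE BD B4.
Offset 22: leading byte 0xF0 = 11110000 → 4-byte char #8 = F0 93 8D B9.
Leading byte 0xF0 = 11110000 matches 11110xxx → 4-byte sequence.
Byte 1: 0xF0 = 11110000, payload 000 (3 bits).
Byte 2: 0x93 = 10010011 (10xxxxxx ✓), payload 010011.
Byte 3: 0x8D = 10001101 (10xxxxxx ✓), payload 001101.
Byte 4: 0xB9 = 10111001 (10xxxxxx ✓), payload 111001.
Concatenate: 000010011001101111001 = 0x13379 (21 bits → U+13379).

U+13379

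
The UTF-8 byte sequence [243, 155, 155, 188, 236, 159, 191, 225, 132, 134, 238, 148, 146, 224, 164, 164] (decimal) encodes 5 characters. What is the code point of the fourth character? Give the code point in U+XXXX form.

Offset 0: leading byte 0xF3 = 11110011 → 4-byte char #1 = F3 9B 9B BC.
Offset 4: leading byte 0xEC = 11101100 → 3-byte char #2 = EC 9F BF.
Offset 7: leading byte 0xE1 = 11100001 → 3-byte char #3 = E1 84 86.
Offset 10: leading byte 0xEE = 11101110 → 3-byte char #4 = EE 94 92.
Leading byte 0xEE = 11101110 matches 1110xxxx → 3-byte sequence.
Byte 1: 0xEE = 11101110, payload 1110 (4 bits).
Byte 2: 0x94 = 10010100 (10xxxxxx ✓), payload 010100.
Byte 3: 0x92 = 10010010 (10xxxxxx ✓), payload 010010.
Concatenate: 1110010100010010 = 0xE512 (16 bits → U+E512).

U+E512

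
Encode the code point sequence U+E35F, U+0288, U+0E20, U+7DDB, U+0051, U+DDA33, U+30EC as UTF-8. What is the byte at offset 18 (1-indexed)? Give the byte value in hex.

0x83

1-indexed offset 18 is 0-indexed offset 17.
U+E35F → 3-byte form EE 8D 9F at offsets 0–2.
U+0288 → 2-byte form CA 88 at offsets 3–4.
U+0E20 → 3-byte form E0 B8 A0 at offsets 5–7.
U+7DDB → 3-byte form E7 B7 9B at offsets 8–10.
U+0051 → 1-byte form 51 at offsets 11–11.
U+DDA33 → 4-byte form F3 9D A8 B3 at offsets 12–15.
U+30EC → 3-byte form E3 83 AC at offsets 16–18.
Offset 17 falls in char 7's range; it's byte 2 of E3 83 AC = 0x83.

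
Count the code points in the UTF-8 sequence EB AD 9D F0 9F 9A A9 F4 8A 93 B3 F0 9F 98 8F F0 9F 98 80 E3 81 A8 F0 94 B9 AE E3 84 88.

Byte at offset 0: 0xEB = 11101011 → 3-byte char (#1). Advance 3.
Byte at offset 3: 0xF0 = 11110000 → 4-byte char (#2). Advance 4.
Byte at offset 7: 0xF4 = 11110100 → 4-byte char (#3). Advance 4.
Byte at offset 11: 0xF0 = 11110000 → 4-byte char (#4). Advance 4.
Byte at offset 15: 0xF0 = 11110000 → 4-byte char (#5). Advance 4.
Byte at offset 19: 0xE3 = 11100011 → 3-byte char (#6). Advance 3.
Byte at offset 22: 0xF0 = 11110000 → 4-byte char (#7). Advance 4.
Byte at offset 26: 0xE3 = 11100011 → 3-byte char (#8). Advance 3.
Reached end at offset 29 after 8 code points.

8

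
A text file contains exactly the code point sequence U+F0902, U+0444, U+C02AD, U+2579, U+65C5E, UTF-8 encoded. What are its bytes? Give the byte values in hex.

U+F0902: 4-byte form → F3 B0 A4 82.
U+0444: 2-byte form → D1 84.
U+C02AD: 4-byte form → F3 80 8A AD.
U+2579: 3-byte form → E2 95 B9.
U+65C5E: 4-byte form → F1 A5 B1 9E.
Concatenated (17 bytes): F3 B0 A4 82 D1 84 F3 80 8A AD E2 95 B9 F1 A5 B1 9E.

F3 B0 A4 82 D1 84 F3 80 8A AD E2 95 B9 F1 A5 B1 9E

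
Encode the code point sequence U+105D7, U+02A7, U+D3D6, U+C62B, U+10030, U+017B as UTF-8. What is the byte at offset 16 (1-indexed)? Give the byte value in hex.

0xB0

1-indexed offset 16 is 0-indexed offset 15.
U+105D7 → 4-byte form F0 90 97 97 at offsets 0–3.
U+02A7 → 2-byte form CA A7 at offsets 4–5.
U+D3D6 → 3-byte form ED 8F 96 at offsets 6–8.
U+C62B → 3-byte form EC 98 AB at offsets 9–11.
U+10030 → 4-byte form F0 90 80 B0 at offsets 12–15.
Offset 15 falls in char 5's range; it's byte 4 of F0 90 80 B0 = 0xB0.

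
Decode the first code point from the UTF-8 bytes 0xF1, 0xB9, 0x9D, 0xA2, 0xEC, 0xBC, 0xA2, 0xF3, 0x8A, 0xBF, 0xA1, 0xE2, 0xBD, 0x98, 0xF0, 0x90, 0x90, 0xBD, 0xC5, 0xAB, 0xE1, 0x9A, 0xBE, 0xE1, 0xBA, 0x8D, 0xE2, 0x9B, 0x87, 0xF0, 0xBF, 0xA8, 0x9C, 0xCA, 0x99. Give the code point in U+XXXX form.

U+79762

Offset 0: leading byte 0xF1 = 11110001 → 4-byte char #1 = F1 B9 9D A2.
Leading byte 0xF1 = 11110001 matches 11110xxx → 4-byte sequence.
Byte 1: 0xF1 = 11110001, payload 001 (3 bits).
Byte 2: 0xB9 = 10111001 (10xxxxxx ✓), payload 111001.
Byte 3: 0x9D = 10011101 (10xxxxxx ✓), payload 011101.
Byte 4: 0xA2 = 10100010 (10xxxxxx ✓), payload 100010.
Concatenate: 001111001011101100010 = 0x79762 (21 bits → U+79762).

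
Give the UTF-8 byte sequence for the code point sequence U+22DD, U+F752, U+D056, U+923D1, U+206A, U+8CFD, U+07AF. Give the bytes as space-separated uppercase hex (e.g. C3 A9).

U+22DD: 3-byte form → E2 8B 9D.
U+F752: 3-byte form → EF 9D 92.
U+D056: 3-byte form → ED 81 96.
U+923D1: 4-byte form → F2 92 8F 91.
U+206A: 3-byte form → E2 81 AA.
U+8CFD: 3-byte form → E8 B3 BD.
U+07AF: 2-byte form → DE AF.
Concatenated (21 bytes): E2 8B 9D EF 9D 92 ED 81 96 F2 92 8F 91 E2 81 AA E8 B3 BD DE AF.

E2 8B 9D EF 9D 92 ED 81 96 F2 92 8F 91 E2 81 AA E8 B3 BD DE AF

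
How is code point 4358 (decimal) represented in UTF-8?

E1 84 86

U+1106 = 0x1106 = 4358 decimal. In range U+0800–U+FFFF → 3-byte form: 1110xxxx 10xxxxxx 10xxxxxx.
Binary (16 bits): 0001000100000110.
Split 4+6+6: 0001 | 000100 | 000110.
Byte 1: 11100001 = 0xE1.
Byte 2: 10000100 = 0x84.
Byte 3: 10000110 = 0x86.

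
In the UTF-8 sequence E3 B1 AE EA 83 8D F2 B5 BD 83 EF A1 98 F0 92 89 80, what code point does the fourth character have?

Offset 0: leading byte 0xE3 = 11100011 → 3-byte char #1 = E3 B1 AE.
Offset 3: leading byte 0xEA = 11101010 → 3-byte char #2 = EA 83 8D.
Offset 6: leading byte 0xF2 = 11110010 → 4-byte char #3 = F2 B5 BD 83.
Offset 10: leading byte 0xEF = 11101111 → 3-byte char #4 = EF A1 98.
Leading byte 0xEF = 11101111 matches 1110xxxx → 3-byte sequence.
Byte 1: 0xEF = 11101111, payload 1111 (4 bits).
Byte 2: 0xA1 = 10100001 (10xxxxxx ✓), payload 100001.
Byte 3: 0x98 = 10011000 (10xxxxxx ✓), payload 011000.
Concatenate: 1111100001011000 = 0xF858 (16 bits → U+F858).

U+F858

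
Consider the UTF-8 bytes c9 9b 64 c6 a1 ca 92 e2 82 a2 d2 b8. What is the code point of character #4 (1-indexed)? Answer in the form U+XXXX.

Offset 0: leading byte 0xC9 = 11001001 → 2-byte char #1 = C9 9B.
Offset 2: leading byte 0x64 = 01100100 → 1-byte char #2 = 64.
Offset 3: leading byte 0xC6 = 11000110 → 2-byte char #3 = C6 A1.
Offset 5: leading byte 0xCA = 11001010 → 2-byte char #4 = CA 92.
Leading byte 0xCA = 11001010 matches 110xxxxx → 2-byte sequence.
Byte 1: 0xCA = 11001010, payload 01010 (5 bits).
Byte 2: 0x92 = 10010010 (10xxxxxx ✓), payload 010010.
Concatenate: 01010010010 = 0x292 (11 bits → U+0292).

U+0292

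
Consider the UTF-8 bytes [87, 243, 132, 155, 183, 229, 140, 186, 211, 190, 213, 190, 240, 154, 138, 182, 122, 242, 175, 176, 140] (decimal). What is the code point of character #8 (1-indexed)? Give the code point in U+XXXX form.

U+AFC0C

Offset 0: leading byte 0x57 = 01010111 → 1-byte char #1 = 57.
Offset 1: leading byte 0xF3 = 11110011 → 4-byte char #2 = F3 84 9B B7.
Offset 5: leading byte 0xE5 = 11100101 → 3-byte char #3 = E5 8C BA.
Offset 8: leading byte 0xD3 = 11010011 → 2-byte char #4 = D3 BE.
Offset 10: leading byte 0xD5 = 11010101 → 2-byte char #5 = D5 BE.
Offset 12: leading byte 0xF0 = 11110000 → 4-byte char #6 = F0 9A 8A B6.
Offset 16: leading byte 0x7A = 01111010 → 1-byte char #7 = 7A.
Offset 17: leading byte 0xF2 = 11110010 → 4-byte char #8 = F2 AF B0 8C.
Leading byte 0xF2 = 11110010 matches 11110xxx → 4-byte sequence.
Byte 1: 0xF2 = 11110010, payload 010 (3 bits).
Byte 2: 0xAF = 10101111 (10xxxxxx ✓), payload 101111.
Byte 3: 0xB0 = 10110000 (10xxxxxx ✓), payload 110000.
Byte 4: 0x8C = 10001100 (10xxxxxx ✓), payload 001100.
Concatenate: 010101111110000001100 = 0xAFC0C (21 bits → U+AFC0C).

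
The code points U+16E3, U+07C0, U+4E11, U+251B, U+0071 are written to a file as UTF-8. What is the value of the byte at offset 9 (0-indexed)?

0x94

U+16E3 → 3-byte form E1 9B A3 at offsets 0–2.
U+07C0 → 2-byte form DF 80 at offsets 3–4.
U+4E11 → 3-byte form E4 B8 91 at offsets 5–7.
U+251B → 3-byte form E2 94 9B at offsets 8–10.
Offset 9 falls in char 4's range; it's byte 2 of E2 94 9B = 0x94.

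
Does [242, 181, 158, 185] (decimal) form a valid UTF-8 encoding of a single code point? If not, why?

Leading byte 0xF2 = 11110010 → 4-byte form.
Continuation bytes 0xB5=10110101, 0x9E=10011110, 0xB9=10111001 all match 10xxxxxx.
Decoded value 0xB57B9 is ≥ 0x10000 (shortest form) and not a surrogate.

valid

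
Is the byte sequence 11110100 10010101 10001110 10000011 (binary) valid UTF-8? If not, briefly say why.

Leading byte 0xF4 = 11110100 → 4-byte form.
Payload = 0x115383, which exceeds U+10FFFF, the maximum Unicode code point. (Leading bytes F5–FF, or F4 followed by ≥ 0x90, are invalid.)

invalid (encodes a value above U+10FFFF)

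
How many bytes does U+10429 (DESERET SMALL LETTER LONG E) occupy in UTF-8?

4

U+10429 = 0x10429. UTF-8 uses 1 byte below 0x80, 2 below 0x800, 3 below 0x10000, 4 up to 0x10FFFF. 0x10429 is in U+10000–U+10FFFF → 4 bytes.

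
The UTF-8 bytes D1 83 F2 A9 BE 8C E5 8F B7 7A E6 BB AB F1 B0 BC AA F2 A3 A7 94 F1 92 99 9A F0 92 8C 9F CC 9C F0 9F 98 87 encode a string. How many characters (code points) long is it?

11

Byte at offset 0: 0xD1 = 11010001 → 2-byte char (#1). Advance 2.
Byte at offset 2: 0xF2 = 11110010 → 4-byte char (#2). Advance 4.
Byte at offset 6: 0xE5 = 11100101 → 3-byte char (#3). Advance 3.
Byte at offset 9: 0x7A = 01111010 → 1-byte char (#4). Advance 1.
Byte at offset 10: 0xE6 = 11100110 → 3-byte char (#5). Advance 3.
Byte at offset 13: 0xF1 = 11110001 → 4-byte char (#6). Advance 4.
Byte at offset 17: 0xF2 = 11110010 → 4-byte char (#7). Advance 4.
Byte at offset 21: 0xF1 = 11110001 → 4-byte char (#8). Advance 4.
Byte at offset 25: 0xF0 = 11110000 → 4-byte char (#9). Advance 4.
Byte at offset 29: 0xCC = 11001100 → 2-byte char (#10). Advance 2.
Byte at offset 31: 0xF0 = 11110000 → 4-byte char (#11). Advance 4.
Reached end at offset 35 after 11 code points.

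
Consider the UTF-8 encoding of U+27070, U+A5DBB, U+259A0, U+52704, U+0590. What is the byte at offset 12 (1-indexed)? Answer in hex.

0xA0

1-indexed offset 12 is 0-indexed offset 11.
U+27070 → 4-byte form F0 A7 81 B0 at offsets 0–3.
U+A5DBB → 4-byte form F2 A5 B6 BB at offsets 4–7.
U+259A0 → 4-byte form F0 A5 A6 A0 at offsets 8–11.
Offset 11 falls in char 3's range; it's byte 4 of F0 A5 A6 A0 = 0xA0.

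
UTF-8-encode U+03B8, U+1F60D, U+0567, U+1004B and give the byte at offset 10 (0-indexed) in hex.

0x81

U+03B8 → 2-byte form CE B8 at offsets 0–1.
U+1F60D → 4-byte form F0 9F 98 8D at offsets 2–5.
U+0567 → 2-byte form D5 A7 at offsets 6–7.
U+1004B → 4-byte form F0 90 81 8B at offsets 8–11.
Offset 10 falls in char 4's range; it's byte 3 of F0 90 81 8B = 0x81.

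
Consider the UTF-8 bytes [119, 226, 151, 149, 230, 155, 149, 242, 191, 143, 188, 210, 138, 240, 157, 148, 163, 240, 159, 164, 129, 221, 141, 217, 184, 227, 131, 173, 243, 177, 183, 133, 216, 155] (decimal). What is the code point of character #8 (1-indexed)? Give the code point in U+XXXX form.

U+074D

Offset 0: leading byte 0x77 = 01110111 → 1-byte char #1 = 77.
Offset 1: leading byte 0xE2 = 11100010 → 3-byte char #2 = E2 97 95.
Offset 4: leading byte 0xE6 = 11100110 → 3-byte char #3 = E6 9B 95.
Offset 7: leading byte 0xF2 = 11110010 → 4-byte char #4 = F2 BF 8F BC.
Offset 11: leading byte 0xD2 = 11010010 → 2-byte char #5 = D2 8A.
Offset 13: leading byte 0xF0 = 11110000 → 4-byte char #6 = F0 9D 94 A3.
Offset 17: leading byte 0xF0 = 11110000 → 4-byte char #7 = F0 9F A4 81.
Offset 21: leading byte 0xDD = 11011101 → 2-byte char #8 = DD 8D.
Leading byte 0xDD = 11011101 matches 110xxxxx → 2-byte sequence.
Byte 1: 0xDD = 11011101, payload 11101 (5 bits).
Byte 2: 0x8D = 10001101 (10xxxxxx ✓), payload 001101.
Concatenate: 11101001101 = 0x74D (11 bits → U+074D).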